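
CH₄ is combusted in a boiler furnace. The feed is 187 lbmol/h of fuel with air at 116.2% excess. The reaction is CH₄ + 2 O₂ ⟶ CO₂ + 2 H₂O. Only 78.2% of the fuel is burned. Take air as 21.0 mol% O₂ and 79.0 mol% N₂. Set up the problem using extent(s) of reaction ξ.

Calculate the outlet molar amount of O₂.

Stoichiometric O₂ = 2 × 187 = 374 lbmol/h; O₂ fed = 374 × 2.162 = 808.6 lbmol/h.
N₂ fed = 808.6 × 79/21 = 3042 lbmol/h.
Fuel reacted = 0.782 × 187 → ξ = 146.2 lbmol/h.
Outlet (n = n₀ + ν ξ):
  CH₄: 187 − 1(146.2) = 40.77
  O₂: 808.6 − 2(146.2) = 516.1
  N₂: 3042 (inert)
  CO₂: 0 + 1(146.2) = 146.2
  H₂O: 0 + 2(146.2) = 292.5

516 lbmol/h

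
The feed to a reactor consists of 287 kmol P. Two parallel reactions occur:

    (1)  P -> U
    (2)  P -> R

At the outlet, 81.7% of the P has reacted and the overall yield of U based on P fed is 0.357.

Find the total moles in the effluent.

287 kmol

Yield of U: 1ξ₁ / 287 = 0.357 → ξ₁ = 102.5 kmol.
Conversion of P: 1ξ₁ + 1ξ₂ = 0.817 × 287 = 234.5 → ξ₂ = 132 kmol.
Outlet amounts (n = n₀ + Σ ν·ξ):
  P: 287 − 1(102.5) − 1(132) = 52.52
  U: 0 + 1(102.5) = 102.5
  R: 0 + 1(132) = 132
Total out = 52.52 + 102.5 + 132 = 287 kmol.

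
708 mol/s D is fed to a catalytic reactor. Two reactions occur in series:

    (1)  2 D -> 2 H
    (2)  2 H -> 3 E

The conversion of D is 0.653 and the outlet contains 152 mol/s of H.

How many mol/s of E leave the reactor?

465 mol/s

Conversion of D: D consumed = 2ξ₁ = 0.653 × 708 → ξ₁ = 231.2 mol/s.
H balance: n_H = 0 + 2ξ₁ − 2ξ₂ = 152 → ξ₂ = (2·231.2 − 152)/2 = 155.2 mol/s.
Outlet amounts (n = n₀ + Σ ν·ξ):
  D: 708 − 2(231.2) = 245.7
  H: 0 + 2(231.2) − 2(155.2) = 152
  E: 0 + 3(155.2) = 465.5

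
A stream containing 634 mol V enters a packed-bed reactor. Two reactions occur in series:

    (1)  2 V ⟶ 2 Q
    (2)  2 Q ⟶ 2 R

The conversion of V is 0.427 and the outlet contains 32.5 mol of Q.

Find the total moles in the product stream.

Conversion of V: V consumed = 2ξ₁ = 0.427 × 634 → ξ₁ = 135.4 mol.
Q balance: n_Q = 0 + 2ξ₁ − 2ξ₂ = 32.5 → ξ₂ = (2·135.4 − 32.5)/2 = 119.1 mol.
Outlet amounts (n = n₀ + Σ ν·ξ):
  V: 634 − 2(135.4) = 363.3
  Q: 0 + 2(135.4) − 2(119.1) = 32.5
  R: 0 + 2(119.1) = 238.2
Total out = 363.3 + 32.5 + 238.2 = 634 mol.

634 mol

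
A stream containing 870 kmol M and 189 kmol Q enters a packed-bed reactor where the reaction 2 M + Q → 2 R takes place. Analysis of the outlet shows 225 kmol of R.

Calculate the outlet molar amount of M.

645 kmol

For R: n = n₀ + 2ξ → 225 = 0 + 2ξ, giving ξ = 112.5 kmol.
Outlet amounts (n = n₀ + ν ξ):
  M: 870 − 2(112.5) = 645
  Q: 189 − 1(112.5) = 76.5
  R: 0 + 2(112.5) = 225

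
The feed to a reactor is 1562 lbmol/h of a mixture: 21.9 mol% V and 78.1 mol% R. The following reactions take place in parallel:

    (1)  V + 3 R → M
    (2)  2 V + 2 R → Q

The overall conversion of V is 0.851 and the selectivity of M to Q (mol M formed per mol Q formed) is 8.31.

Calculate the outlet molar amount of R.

Conversion of V: V consumed = 0.851 × 342.1 = 291.1 lbmol/h = 1ξ₁ + 2ξ₂.
Selectivity: 1ξ₁ / (1ξ₂) = 8.31 → ξ₁ = 8.31 ξ₂.
Substitute: (1·8.31 + 2) ξ₂ = 291.1 → ξ₂ = 28.24 lbmol/h, ξ₁ = 234.6 lbmol/h.
Outlet amounts (n = n₀ + Σ ν·ξ):
  V: 342.1 − 1(234.6) − 2(28.24) = 50.97
  R: 1220 − 3(234.6) − 2(28.24) = 459.5
  M: 0 + 1(234.6) = 234.6
  Q: 0 + 1(28.24) = 28.24

460 lbmol/h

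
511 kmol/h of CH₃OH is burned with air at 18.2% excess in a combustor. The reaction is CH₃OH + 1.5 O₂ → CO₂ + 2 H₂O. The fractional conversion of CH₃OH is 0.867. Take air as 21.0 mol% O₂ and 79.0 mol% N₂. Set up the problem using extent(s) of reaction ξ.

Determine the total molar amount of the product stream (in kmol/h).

Stoichiometric O₂ = 1.5 × 511 = 766.5 kmol/h; O₂ fed = 766.5 × 1.182 = 906 kmol/h.
N₂ fed = 906 × 79/21 = 3408 kmol/h.
Fuel reacted = 0.867 × 511 → ξ = 443 kmol/h.
Outlet (n = n₀ + ν ξ):
  CH₃OH: 511 − 1(443) = 67.96
  O₂: 906 − 1.5(443) = 241.4
  N₂: 3408 (inert)
  CO₂: 0 + 1(443) = 443
  H₂O: 0 + 2(443) = 886.1
Total out = 67.96 + 241.4 + 3408 + 443 + 886.1 = 5047 kmol/h.

5050 kmol/h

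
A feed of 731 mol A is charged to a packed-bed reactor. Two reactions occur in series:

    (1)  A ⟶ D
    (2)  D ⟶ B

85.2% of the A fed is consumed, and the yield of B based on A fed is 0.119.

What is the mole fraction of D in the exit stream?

0.733

Conversion of A: A consumed = 1ξ₁ = 0.852 × 731 → ξ₁ = 622.8 mol.
Yield of B: 1ξ₂ / 731 = 0.119 → ξ₂ = 86.99 mol.
Outlet amounts (n = n₀ + Σ ν·ξ):
  A: 731 − 1(622.8) = 108.2
  D: 0 + 1(622.8) − 1(86.99) = 535.8
  B: 0 + 1(86.99) = 86.99
Total out = 731 mol; y_D = 535.8 / 731 = 0.733.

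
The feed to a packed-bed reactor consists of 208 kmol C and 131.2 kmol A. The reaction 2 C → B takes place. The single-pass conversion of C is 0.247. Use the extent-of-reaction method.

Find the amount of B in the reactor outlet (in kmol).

C reacted = 0.247 × 208 = 51.38 kmol; ν_C = −2, so ξ = 51.38/2 = 25.69 kmol.
Outlet amounts (n = n₀ + ν ξ):
  C: 208 − 2(25.69) = 156.6
  B: 0 + 1(25.69) = 25.69
  A: 131.2 (inert)

25.7 kmol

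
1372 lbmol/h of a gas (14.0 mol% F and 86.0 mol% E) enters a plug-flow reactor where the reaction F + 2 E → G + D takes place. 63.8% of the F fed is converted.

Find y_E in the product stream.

F reacted = 0.638 × 192.1 = 122.5 lbmol/h; ν_F = −1, so ξ = 122.5/1 = 122.5 lbmol/h.
Outlet amounts (n = n₀ + ν ξ):
  F: 192.1 − 1(122.5) = 69.53
  E: 1180 − 2(122.5) = 934.8
  G: 0 + 1(122.5) = 122.5
  D: 0 + 1(122.5) = 122.5
Total out = 1249 lbmol/h; y_E = 934.8 / 1249 = 0.7482.

0.748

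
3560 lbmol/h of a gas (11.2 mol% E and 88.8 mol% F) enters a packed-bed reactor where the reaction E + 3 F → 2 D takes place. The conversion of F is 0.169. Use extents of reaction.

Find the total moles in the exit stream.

F reacted = 0.169 × 3161 = 534.3 lbmol/h; ν_F = −3, so ξ = 534.3/3 = 178.1 lbmol/h.
Outlet amounts (n = n₀ + ν ξ):
  E: 398.7 − 1(178.1) = 220.6
  F: 3161 − 3(178.1) = 2627
  D: 0 + 2(178.1) = 356.2
Total out = 220.6 + 2627 + 356.2 = 3204 lbmol/h.

3200 lbmol/h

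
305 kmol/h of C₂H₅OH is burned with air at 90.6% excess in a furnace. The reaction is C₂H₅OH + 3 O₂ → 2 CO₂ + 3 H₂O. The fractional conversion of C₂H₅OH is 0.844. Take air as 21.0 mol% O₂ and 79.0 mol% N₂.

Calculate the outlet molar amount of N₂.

Stoichiometric O₂ = 3 × 305 = 915 kmol/h; O₂ fed = 915 × 1.906 = 1744 kmol/h.
N₂ fed = 1744 × 79/21 = 6561 kmol/h.
Fuel reacted = 0.844 × 305 → ξ = 257.4 kmol/h.
Outlet (n = n₀ + ν ξ):
  C₂H₅OH: 305 − 1(257.4) = 47.58
  O₂: 1744 − 3(257.4) = 971.7
  N₂: 6561 (inert)
  CO₂: 0 + 2(257.4) = 514.8
  H₂O: 0 + 3(257.4) = 772.3

6560 kmol/h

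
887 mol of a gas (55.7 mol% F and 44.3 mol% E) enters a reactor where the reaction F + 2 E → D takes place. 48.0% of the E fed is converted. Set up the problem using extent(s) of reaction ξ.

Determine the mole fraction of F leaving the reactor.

0.572

E reacted = 0.48 × 392.9 = 188.6 mol; ν_E = −2, so ξ = 188.6/2 = 94.31 mol.
Outlet amounts (n = n₀ + ν ξ):
  F: 494.1 − 1(94.31) = 399.8
  E: 392.9 − 2(94.31) = 204.3
  D: 0 + 1(94.31) = 94.31
Total out = 698.4 mol; y_F = 399.8 / 698.4 = 0.5724.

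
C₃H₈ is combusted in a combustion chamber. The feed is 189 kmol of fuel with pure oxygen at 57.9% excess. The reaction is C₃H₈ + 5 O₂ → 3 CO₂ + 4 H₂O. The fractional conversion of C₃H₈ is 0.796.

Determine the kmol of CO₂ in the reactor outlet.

Stoichiometric O₂ = 5 × 189 = 945 kmol; O₂ fed = 945 × 1.579 = 1492 kmol.
Fuel reacted = 0.796 × 189 → ξ = 150.4 kmol.
Outlet (n = n₀ + ν ξ):
  C₃H₈: 189 − 1(150.4) = 38.56
  O₂: 1492 − 5(150.4) = 739.9
  CO₂: 0 + 3(150.4) = 451.3
  H₂O: 0 + 4(150.4) = 601.8

451 kmol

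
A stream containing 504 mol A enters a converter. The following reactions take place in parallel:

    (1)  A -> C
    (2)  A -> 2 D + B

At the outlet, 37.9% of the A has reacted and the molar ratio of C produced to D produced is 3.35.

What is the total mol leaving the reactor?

Conversion of A: A consumed = 0.379 × 504 = 191 mol = 1ξ₁ + 1ξ₂.
Selectivity: 1ξ₁ / (2ξ₂) = 3.35 → ξ₁ = 6.7 ξ₂.
Substitute: (1·6.7 + 1) ξ₂ = 191 → ξ₂ = 24.81 mol, ξ₁ = 166.2 mol.
Outlet amounts (n = n₀ + Σ ν·ξ):
  A: 504 − 1(166.2) − 1(24.81) = 313
  C: 0 + 1(166.2) = 166.2
  D: 0 + 2(24.81) = 49.61
  B: 0 + 1(24.81) = 24.81
Total out = 313 + 166.2 + 49.61 + 24.81 = 553.6 mol.

554 mol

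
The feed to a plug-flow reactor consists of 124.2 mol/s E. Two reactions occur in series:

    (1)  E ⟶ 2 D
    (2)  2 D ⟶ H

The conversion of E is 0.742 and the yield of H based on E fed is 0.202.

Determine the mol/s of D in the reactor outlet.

134 mol/s

Conversion of E: E consumed = 1ξ₁ = 0.742 × 124.2 → ξ₁ = 92.16 mol/s.
Yield of H: 1ξ₂ / 124.2 = 0.202 → ξ₂ = 25.09 mol/s.
Outlet amounts (n = n₀ + Σ ν·ξ):
  E: 124.2 − 1(92.16) = 32.04
  D: 0 + 2(92.16) − 2(25.09) = 134.1
  H: 0 + 1(25.09) = 25.09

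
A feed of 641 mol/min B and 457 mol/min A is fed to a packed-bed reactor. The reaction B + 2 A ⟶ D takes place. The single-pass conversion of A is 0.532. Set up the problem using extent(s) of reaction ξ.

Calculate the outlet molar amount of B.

A reacted = 0.532 × 457 = 243.1 mol/min; ν_A = −2, so ξ = 243.1/2 = 121.6 mol/min.
Outlet amounts (n = n₀ + ν ξ):
  B: 641 − 1(121.6) = 519.4
  A: 457 − 2(121.6) = 213.9
  D: 0 + 1(121.6) = 121.6

519 mol/min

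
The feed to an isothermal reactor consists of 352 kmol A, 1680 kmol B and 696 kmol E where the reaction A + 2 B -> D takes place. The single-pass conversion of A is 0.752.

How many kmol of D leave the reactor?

A reacted = 0.752 × 352 = 264.7 kmol; ν_A = −1, so ξ = 264.7/1 = 264.7 kmol.
Outlet amounts (n = n₀ + ν ξ):
  A: 352 − 1(264.7) = 87.3
  B: 1680 − 2(264.7) = 1151
  D: 0 + 1(264.7) = 264.7
  E: 696 (inert)

265 kmol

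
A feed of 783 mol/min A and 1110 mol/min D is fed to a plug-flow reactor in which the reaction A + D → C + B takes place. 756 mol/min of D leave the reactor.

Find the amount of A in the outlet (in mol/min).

For D: n = n₀ − 1ξ → 756 = 1110 − 1ξ, giving ξ = 354 mol/min.
Outlet amounts (n = n₀ + ν ξ):
  A: 783 − 1(354) = 429
  D: 1110 − 1(354) = 756
  C: 0 + 1(354) = 354
  B: 0 + 1(354) = 354

429 mol/min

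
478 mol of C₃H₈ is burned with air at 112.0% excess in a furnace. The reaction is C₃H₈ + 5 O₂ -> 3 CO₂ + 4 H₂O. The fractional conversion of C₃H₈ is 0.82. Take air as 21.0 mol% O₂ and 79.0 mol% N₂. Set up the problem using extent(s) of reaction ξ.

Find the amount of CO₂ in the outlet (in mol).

Stoichiometric O₂ = 5 × 478 = 2390 mol; O₂ fed = 2390 × 2.120 = 5067 mol.
N₂ fed = 5067 × 79/21 = 19060 mol.
Fuel reacted = 0.82 × 478 → ξ = 392 mol.
Outlet (n = n₀ + ν ξ):
  C₃H₈: 478 − 1(392) = 86.04
  O₂: 5067 − 5(392) = 3107
  N₂: 19060 (inert)
  CO₂: 0 + 3(392) = 1176
  H₂O: 0 + 4(392) = 1568

1180 mol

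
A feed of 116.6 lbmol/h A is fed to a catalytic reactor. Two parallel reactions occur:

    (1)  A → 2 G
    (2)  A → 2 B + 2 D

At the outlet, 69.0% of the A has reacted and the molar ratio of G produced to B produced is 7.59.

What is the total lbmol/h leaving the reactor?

Conversion of A: A consumed = 0.69 × 116.6 = 80.45 lbmol/h = 1ξ₁ + 1ξ₂.
Selectivity: 2ξ₁ / (2ξ₂) = 7.59 → ξ₁ = 7.59 ξ₂.
Substitute: (1·7.59 + 1) ξ₂ = 80.45 → ξ₂ = 9.366 lbmol/h, ξ₁ = 71.09 lbmol/h.
Outlet amounts (n = n₀ + Σ ν·ξ):
  A: 116.6 − 1(71.09) − 1(9.366) = 36.15
  G: 0 + 2(71.09) = 142.2
  B: 0 + 2(9.366) = 18.73
  D: 0 + 2(9.366) = 18.73
Total out = 36.15 + 142.2 + 18.73 + 18.73 = 215.8 lbmol/h.

216 lbmol/h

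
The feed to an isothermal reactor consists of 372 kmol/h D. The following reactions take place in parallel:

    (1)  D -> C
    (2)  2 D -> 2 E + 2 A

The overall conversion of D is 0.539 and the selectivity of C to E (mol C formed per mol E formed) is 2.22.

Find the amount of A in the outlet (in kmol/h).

62.3 kmol/h

Conversion of D: D consumed = 0.539 × 372 = 200.5 kmol/h = 1ξ₁ + 2ξ₂.
Selectivity: 1ξ₁ / (2ξ₂) = 2.22 → ξ₁ = 4.44 ξ₂.
Substitute: (1·4.44 + 2) ξ₂ = 200.5 → ξ₂ = 31.13 kmol/h, ξ₁ = 138.2 kmol/h.
Outlet amounts (n = n₀ + Σ ν·ξ):
  D: 372 − 1(138.2) − 2(31.13) = 171.5
  C: 0 + 1(138.2) = 138.2
  E: 0 + 2(31.13) = 62.27
  A: 0 + 2(31.13) = 62.27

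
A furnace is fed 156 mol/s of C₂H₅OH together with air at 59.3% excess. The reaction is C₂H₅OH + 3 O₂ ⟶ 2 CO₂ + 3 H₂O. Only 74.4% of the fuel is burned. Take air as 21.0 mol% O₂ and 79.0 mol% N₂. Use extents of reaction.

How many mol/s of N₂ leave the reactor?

2800 mol/s

Stoichiometric O₂ = 3 × 156 = 468 mol/s; O₂ fed = 468 × 1.593 = 745.5 mol/s.
N₂ fed = 745.5 × 79/21 = 2805 mol/s.
Fuel reacted = 0.744 × 156 → ξ = 116.1 mol/s.
Outlet (n = n₀ + ν ξ):
  C₂H₅OH: 156 − 1(116.1) = 39.94
  O₂: 745.5 − 3(116.1) = 397.3
  N₂: 2805 (inert)
  CO₂: 0 + 2(116.1) = 232.1
  H₂O: 0 + 3(116.1) = 348.2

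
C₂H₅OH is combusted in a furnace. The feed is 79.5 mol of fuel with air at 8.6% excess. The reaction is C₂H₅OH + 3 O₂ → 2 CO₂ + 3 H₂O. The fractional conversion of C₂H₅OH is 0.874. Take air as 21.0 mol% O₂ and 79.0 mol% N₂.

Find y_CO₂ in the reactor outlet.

0.101

Stoichiometric O₂ = 3 × 79.5 = 238.5 mol; O₂ fed = 238.5 × 1.086 = 259 mol.
N₂ fed = 259 × 79/21 = 974.4 mol.
Fuel reacted = 0.874 × 79.5 → ξ = 69.48 mol.
Outlet (n = n₀ + ν ξ):
  C₂H₅OH: 79.5 − 1(69.48) = 10.02
  O₂: 259 − 3(69.48) = 50.56
  N₂: 974.4 (inert)
  CO₂: 0 + 2(69.48) = 139
  H₂O: 0 + 3(69.48) = 208.4
Total out = 1382 mol; y_CO₂ = 139 / 1382 = 0.1005.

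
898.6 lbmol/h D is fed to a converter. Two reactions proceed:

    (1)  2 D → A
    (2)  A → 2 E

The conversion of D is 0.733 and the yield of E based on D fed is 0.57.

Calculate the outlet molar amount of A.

Conversion of D: D consumed = 2ξ₁ = 0.733 × 898.6 → ξ₁ = 329.3 lbmol/h.
Yield of E: 2ξ₂ / 898.6 = 0.57 → ξ₂ = 256.1 lbmol/h.
Outlet amounts (n = n₀ + Σ ν·ξ):
  D: 898.6 − 2(329.3) = 239.9
  A: 0 + 1(329.3) − 1(256.1) = 73.24
  E: 0 + 2(256.1) = 512.2

73.2 lbmol/h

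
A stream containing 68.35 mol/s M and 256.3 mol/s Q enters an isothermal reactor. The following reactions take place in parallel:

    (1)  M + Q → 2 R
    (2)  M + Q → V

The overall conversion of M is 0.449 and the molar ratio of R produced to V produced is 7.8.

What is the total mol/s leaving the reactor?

318 mol/s

Conversion of M: M consumed = 0.449 × 68.35 = 30.69 mol/s = 1ξ₁ + 1ξ₂.
Selectivity: 2ξ₁ / (1ξ₂) = 7.8 → ξ₁ = 3.9 ξ₂.
Substitute: (1·3.9 + 1) ξ₂ = 30.69 → ξ₂ = 6.263 mol/s, ξ₁ = 24.43 mol/s.
Outlet amounts (n = n₀ + Σ ν·ξ):
  M: 68.35 − 1(24.43) − 1(6.263) = 37.66
  Q: 256.3 − 1(24.43) − 1(6.263) = 225.6
  R: 0 + 2(24.43) = 48.85
  V: 0 + 1(6.263) = 6.263
Total out = 37.66 + 225.6 + 48.85 + 6.263 = 318.4 mol/s.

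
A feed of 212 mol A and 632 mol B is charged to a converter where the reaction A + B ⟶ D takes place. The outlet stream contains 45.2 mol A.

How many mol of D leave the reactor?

167 mol

For A: n = n₀ − 1ξ → 45.2 = 212 − 1ξ, giving ξ = 166.8 mol.
Outlet amounts (n = n₀ + ν ξ):
  A: 212 − 1(166.8) = 45.2
  B: 632 − 1(166.8) = 465.2
  D: 0 + 1(166.8) = 166.8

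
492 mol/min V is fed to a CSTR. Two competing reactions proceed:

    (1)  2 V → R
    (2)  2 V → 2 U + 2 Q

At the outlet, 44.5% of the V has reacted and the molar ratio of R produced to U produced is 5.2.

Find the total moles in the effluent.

411 mol/min

Conversion of V: V consumed = 0.445 × 492 = 218.9 mol/min = 2ξ₁ + 2ξ₂.
Selectivity: 1ξ₁ / (2ξ₂) = 5.2 → ξ₁ = 10.4 ξ₂.
Substitute: (2·10.4 + 2) ξ₂ = 218.9 → ξ₂ = 9.603 mol/min, ξ₁ = 99.87 mol/min.
Outlet amounts (n = n₀ + Σ ν·ξ):
  V: 492 − 2(99.87) − 2(9.603) = 273.1
  R: 0 + 1(99.87) = 99.87
  U: 0 + 2(9.603) = 19.21
  Q: 0 + 2(9.603) = 19.21
Total out = 273.1 + 99.87 + 19.21 + 19.21 = 411.3 mol/min.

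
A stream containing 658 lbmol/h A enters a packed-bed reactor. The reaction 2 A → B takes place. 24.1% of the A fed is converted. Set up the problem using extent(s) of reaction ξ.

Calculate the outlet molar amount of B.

A reacted = 0.241 × 658 = 158.6 lbmol/h; ν_A = −2, so ξ = 158.6/2 = 79.29 lbmol/h.
Outlet amounts (n = n₀ + ν ξ):
  A: 658 − 2(79.29) = 499.4
  B: 0 + 1(79.29) = 79.29

79.3 lbmol/h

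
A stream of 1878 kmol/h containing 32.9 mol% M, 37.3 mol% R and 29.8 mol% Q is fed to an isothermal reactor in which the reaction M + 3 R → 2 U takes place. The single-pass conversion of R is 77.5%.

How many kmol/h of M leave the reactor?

R reacted = 0.775 × 700.5 = 542.9 kmol/h; ν_R = −3, so ξ = 542.9/3 = 181 kmol/h.
Outlet amounts (n = n₀ + ν ξ):
  M: 617.9 − 1(181) = 436.9
  R: 700.5 − 3(181) = 157.6
  U: 0 + 2(181) = 361.9
  Q: 559.6 (inert)

437 kmol/h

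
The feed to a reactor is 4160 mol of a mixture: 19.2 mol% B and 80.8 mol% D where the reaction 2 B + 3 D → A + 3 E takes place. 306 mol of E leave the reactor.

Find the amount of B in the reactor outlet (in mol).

595 mol

For E: n = n₀ + 3ξ → 306 = 0 + 3ξ, giving ξ = 102 mol.
Outlet amounts (n = n₀ + ν ξ):
  B: 798.7 − 2(102) = 594.7
  D: 3361 − 3(102) = 3055
  A: 0 + 1(102) = 102
  E: 0 + 3(102) = 306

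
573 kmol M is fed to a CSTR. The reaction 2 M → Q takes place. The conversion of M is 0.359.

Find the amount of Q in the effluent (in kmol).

103 kmol

M reacted = 0.359 × 573 = 205.7 kmol; ν_M = −2, so ξ = 205.7/2 = 102.9 kmol.
Outlet amounts (n = n₀ + ν ξ):
  M: 573 − 2(102.9) = 367.3
  Q: 0 + 1(102.9) = 102.9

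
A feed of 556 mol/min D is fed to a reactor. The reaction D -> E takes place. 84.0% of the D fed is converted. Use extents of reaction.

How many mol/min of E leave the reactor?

D reacted = 0.84 × 556 = 467 mol/min; ν_D = −1, so ξ = 467/1 = 467 mol/min.
Outlet amounts (n = n₀ + ν ξ):
  D: 556 − 1(467) = 88.96
  E: 0 + 1(467) = 467

467 mol/min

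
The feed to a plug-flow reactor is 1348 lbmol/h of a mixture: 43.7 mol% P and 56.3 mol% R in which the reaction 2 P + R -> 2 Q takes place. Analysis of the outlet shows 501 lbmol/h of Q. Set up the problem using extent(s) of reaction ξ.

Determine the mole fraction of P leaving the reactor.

For Q: n = n₀ + 2ξ → 501 = 0 + 2ξ, giving ξ = 250.5 lbmol/h.
Outlet amounts (n = n₀ + ν ξ):
  P: 589.1 − 2(250.5) = 88.08
  R: 758.9 − 1(250.5) = 508.4
  Q: 0 + 2(250.5) = 501
Total out = 1098 lbmol/h; y_P = 88.08 / 1098 = 0.08025.

0.0803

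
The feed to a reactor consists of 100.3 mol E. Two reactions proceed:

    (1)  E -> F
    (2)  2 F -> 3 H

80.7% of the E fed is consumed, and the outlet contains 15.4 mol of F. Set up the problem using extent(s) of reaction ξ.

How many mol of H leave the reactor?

98.3 mol

Conversion of E: E consumed = 1ξ₁ = 0.807 × 100.3 → ξ₁ = 80.94 mol.
F balance: n_F = 0 + 1ξ₁ − 2ξ₂ = 15.4 → ξ₂ = (1·80.94 − 15.4)/2 = 32.77 mol.
Outlet amounts (n = n₀ + Σ ν·ξ):
  E: 100.3 − 1(80.94) = 19.36
  F: 0 + 1(80.94) − 2(32.77) = 15.4
  H: 0 + 3(32.77) = 98.31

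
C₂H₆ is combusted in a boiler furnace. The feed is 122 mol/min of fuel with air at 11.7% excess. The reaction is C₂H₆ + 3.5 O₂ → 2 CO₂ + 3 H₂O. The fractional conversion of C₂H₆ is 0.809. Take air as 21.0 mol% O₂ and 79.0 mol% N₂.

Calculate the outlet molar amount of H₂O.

Stoichiometric O₂ = 3.5 × 122 = 427 mol/min; O₂ fed = 427 × 1.117 = 477 mol/min.
N₂ fed = 477 × 79/21 = 1794 mol/min.
Fuel reacted = 0.809 × 122 → ξ = 98.7 mol/min.
Outlet (n = n₀ + ν ξ):
  C₂H₆: 122 − 1(98.7) = 23.3
  O₂: 477 − 3.5(98.7) = 131.5
  N₂: 1794 (inert)
  CO₂: 0 + 2(98.7) = 197.4
  H₂O: 0 + 3(98.7) = 296.1

296 mol/min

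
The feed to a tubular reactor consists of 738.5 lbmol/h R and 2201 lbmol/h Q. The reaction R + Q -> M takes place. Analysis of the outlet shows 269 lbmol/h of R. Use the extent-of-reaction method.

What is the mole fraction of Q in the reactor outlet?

0.701

For R: n = n₀ − 1ξ → 269 = 738.5 − 1ξ, giving ξ = 469.5 lbmol/h.
Outlet amounts (n = n₀ + ν ξ):
  R: 738.5 − 1(469.5) = 269
  Q: 2201 − 1(469.5) = 1732
  M: 0 + 1(469.5) = 469.5
Total out = 2470 lbmol/h; y_Q = 1732 / 2470 = 0.701.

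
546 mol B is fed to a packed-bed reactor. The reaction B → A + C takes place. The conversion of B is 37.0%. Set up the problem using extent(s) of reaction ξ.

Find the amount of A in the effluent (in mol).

202 mol

B reacted = 0.37 × 546 = 202 mol; ν_B = −1, so ξ = 202/1 = 202 mol.
Outlet amounts (n = n₀ + ν ξ):
  B: 546 − 1(202) = 344
  A: 0 + 1(202) = 202
  C: 0 + 1(202) = 202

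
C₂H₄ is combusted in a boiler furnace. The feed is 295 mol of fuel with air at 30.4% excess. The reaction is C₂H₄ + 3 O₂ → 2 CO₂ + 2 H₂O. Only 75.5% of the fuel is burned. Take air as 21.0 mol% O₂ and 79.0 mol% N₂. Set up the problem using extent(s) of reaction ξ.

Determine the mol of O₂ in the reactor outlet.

Stoichiometric O₂ = 3 × 295 = 885 mol; O₂ fed = 885 × 1.304 = 1154 mol.
N₂ fed = 1154 × 79/21 = 4341 mol.
Fuel reacted = 0.755 × 295 → ξ = 222.7 mol.
Outlet (n = n₀ + ν ξ):
  C₂H₄: 295 − 1(222.7) = 72.28
  O₂: 1154 − 3(222.7) = 485.9
  N₂: 4341 (inert)
  CO₂: 0 + 2(222.7) = 445.4
  H₂O: 0 + 2(222.7) = 445.4

486 mol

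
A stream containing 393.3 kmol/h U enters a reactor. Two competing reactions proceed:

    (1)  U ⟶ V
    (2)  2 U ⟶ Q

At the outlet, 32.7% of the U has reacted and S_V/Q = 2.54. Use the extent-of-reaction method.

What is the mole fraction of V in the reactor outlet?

Conversion of U: U consumed = 0.327 × 393.3 = 128.6 kmol/h = 1ξ₁ + 2ξ₂.
Selectivity: 1ξ₁ / (1ξ₂) = 2.54 → ξ₁ = 2.54 ξ₂.
Substitute: (1·2.54 + 2) ξ₂ = 128.6 → ξ₂ = 28.33 kmol/h, ξ₁ = 71.95 kmol/h.
Outlet amounts (n = n₀ + Σ ν·ξ):
  U: 393.3 − 1(71.95) − 2(28.33) = 264.7
  V: 0 + 1(71.95) = 71.95
  Q: 0 + 1(28.33) = 28.33
Total out = 365 kmol/h; y_V = 71.95 / 365 = 0.1971.

0.197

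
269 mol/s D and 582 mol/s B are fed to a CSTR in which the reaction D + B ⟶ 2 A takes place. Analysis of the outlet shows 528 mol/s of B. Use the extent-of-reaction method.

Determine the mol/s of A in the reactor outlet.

For B: n = n₀ − 1ξ → 528 = 582 − 1ξ, giving ξ = 54 mol/s.
Outlet amounts (n = n₀ + ν ξ):
  D: 269 − 1(54) = 215
  B: 582 − 1(54) = 528
  A: 0 + 2(54) = 108

108 mol/s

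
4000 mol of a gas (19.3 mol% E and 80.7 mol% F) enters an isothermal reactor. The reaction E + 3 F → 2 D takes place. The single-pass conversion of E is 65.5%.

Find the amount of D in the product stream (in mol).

1010 mol

E reacted = 0.655 × 772 = 505.7 mol; ν_E = −1, so ξ = 505.7/1 = 505.7 mol.
Outlet amounts (n = n₀ + ν ξ):
  E: 772 − 1(505.7) = 266.3
  F: 3228 − 3(505.7) = 1711
  D: 0 + 2(505.7) = 1011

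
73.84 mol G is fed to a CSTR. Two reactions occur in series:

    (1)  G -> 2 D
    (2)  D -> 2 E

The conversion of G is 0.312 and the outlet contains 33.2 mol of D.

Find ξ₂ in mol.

Conversion of G: G consumed = 1ξ₁ = 0.312 × 73.84 → ξ₁ = 23.04 mol.
D balance: n_D = 0 + 2ξ₁ − 1ξ₂ = 33.2 → ξ₂ = (2·23.04 − 33.2)/1 = 12.88 mol.
Outlet amounts (n = n₀ + Σ ν·ξ):
  G: 73.84 − 1(23.04) = 50.8
  D: 0 + 2(23.04) − 1(12.88) = 33.2
  E: 0 + 2(12.88) = 25.75

ξ₂ = 12.9 mol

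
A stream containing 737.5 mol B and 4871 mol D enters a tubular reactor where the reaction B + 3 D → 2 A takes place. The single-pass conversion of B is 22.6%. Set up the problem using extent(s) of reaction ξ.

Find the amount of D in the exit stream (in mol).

B reacted = 0.226 × 737.5 = 166.7 mol; ν_B = −1, so ξ = 166.7/1 = 166.7 mol.
Outlet amounts (n = n₀ + ν ξ):
  B: 737.5 − 1(166.7) = 570.8
  D: 4871 − 3(166.7) = 4371
  A: 0 + 2(166.7) = 333.4

4370 mol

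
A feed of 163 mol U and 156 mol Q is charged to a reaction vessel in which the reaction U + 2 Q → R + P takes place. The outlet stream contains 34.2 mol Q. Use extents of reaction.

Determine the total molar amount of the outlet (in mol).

258 mol

For Q: n = n₀ − 2ξ → 34.2 = 156 − 2ξ, giving ξ = 60.9 mol.
Outlet amounts (n = n₀ + ν ξ):
  U: 163 − 1(60.9) = 102.1
  Q: 156 − 2(60.9) = 34.2
  R: 0 + 1(60.9) = 60.9
  P: 0 + 1(60.9) = 60.9
Total out = 102.1 + 34.2 + 60.9 + 60.9 = 258.1 mol.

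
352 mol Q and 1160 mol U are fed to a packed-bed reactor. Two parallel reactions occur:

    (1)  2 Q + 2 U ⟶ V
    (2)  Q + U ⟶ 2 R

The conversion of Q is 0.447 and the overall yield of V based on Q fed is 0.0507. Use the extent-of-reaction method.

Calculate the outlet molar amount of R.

Yield of V: 1ξ₁ / 352 = 0.0507 → ξ₁ = 17.85 mol.
Conversion of Q: 2ξ₁ + 1ξ₂ = 0.447 × 352 = 157.3 → ξ₂ = 121.7 mol.
Outlet amounts (n = n₀ + Σ ν·ξ):
  Q: 352 − 2(17.85) − 1(121.7) = 194.7
  U: 1160 − 2(17.85) − 1(121.7) = 1003
  V: 0 + 1(17.85) = 17.85
  R: 0 + 2(121.7) = 243.3

243 mol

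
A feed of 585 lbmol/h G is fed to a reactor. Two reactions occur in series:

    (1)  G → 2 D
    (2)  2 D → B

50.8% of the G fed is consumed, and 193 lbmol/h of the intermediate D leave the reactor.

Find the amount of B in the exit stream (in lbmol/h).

Conversion of G: G consumed = 1ξ₁ = 0.508 × 585 → ξ₁ = 297.2 lbmol/h.
D balance: n_D = 0 + 2ξ₁ − 2ξ₂ = 193 → ξ₂ = (2·297.2 − 193)/2 = 200.7 lbmol/h.
Outlet amounts (n = n₀ + Σ ν·ξ):
  G: 585 − 1(297.2) = 287.8
  D: 0 + 2(297.2) − 2(200.7) = 193
  B: 0 + 1(200.7) = 200.7

201 lbmol/h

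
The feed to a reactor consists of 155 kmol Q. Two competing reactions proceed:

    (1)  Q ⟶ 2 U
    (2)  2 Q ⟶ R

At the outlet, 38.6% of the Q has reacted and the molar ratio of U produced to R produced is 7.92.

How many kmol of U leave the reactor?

79.5 kmol

Conversion of Q: Q consumed = 0.386 × 155 = 59.83 kmol = 1ξ₁ + 2ξ₂.
Selectivity: 2ξ₁ / (1ξ₂) = 7.92 → ξ₁ = 3.96 ξ₂.
Substitute: (1·3.96 + 2) ξ₂ = 59.83 → ξ₂ = 10.04 kmol, ξ₁ = 39.75 kmol.
Outlet amounts (n = n₀ + Σ ν·ξ):
  Q: 155 − 1(39.75) − 2(10.04) = 95.17
  U: 0 + 2(39.75) = 79.51
  R: 0 + 1(10.04) = 10.04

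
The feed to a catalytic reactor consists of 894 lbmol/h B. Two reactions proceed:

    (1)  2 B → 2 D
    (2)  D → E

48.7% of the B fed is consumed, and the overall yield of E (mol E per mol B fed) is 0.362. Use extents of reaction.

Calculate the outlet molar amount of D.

112 lbmol/h

Conversion of B: B consumed = 2ξ₁ = 0.487 × 894 → ξ₁ = 217.7 lbmol/h.
Yield of E: 1ξ₂ / 894 = 0.362 → ξ₂ = 323.6 lbmol/h.
Outlet amounts (n = n₀ + Σ ν·ξ):
  B: 894 − 2(217.7) = 458.6
  D: 0 + 2(217.7) − 1(323.6) = 111.8
  E: 0 + 1(323.6) = 323.6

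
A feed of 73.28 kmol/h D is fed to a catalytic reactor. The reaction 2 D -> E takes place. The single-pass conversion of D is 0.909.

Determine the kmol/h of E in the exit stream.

D reacted = 0.909 × 73.28 = 66.61 kmol/h; ν_D = −2, so ξ = 66.61/2 = 33.31 kmol/h.
Outlet amounts (n = n₀ + ν ξ):
  D: 73.28 − 2(33.31) = 6.668
  E: 0 + 1(33.31) = 33.31

33.3 kmol/h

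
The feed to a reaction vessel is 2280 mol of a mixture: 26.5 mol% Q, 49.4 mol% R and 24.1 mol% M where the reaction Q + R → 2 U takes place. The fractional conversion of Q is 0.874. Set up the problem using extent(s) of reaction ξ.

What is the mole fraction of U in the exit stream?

Q reacted = 0.874 × 604.2 = 528.1 mol; ν_Q = −1, so ξ = 528.1/1 = 528.1 mol.
Outlet amounts (n = n₀ + ν ξ):
  Q: 604.2 − 1(528.1) = 76.13
  R: 1126 − 1(528.1) = 598.2
  U: 0 + 2(528.1) = 1056
  M: 549.5 (inert)
Total out = 2280 mol; y_U = 1056 / 2280 = 0.4632.

0.463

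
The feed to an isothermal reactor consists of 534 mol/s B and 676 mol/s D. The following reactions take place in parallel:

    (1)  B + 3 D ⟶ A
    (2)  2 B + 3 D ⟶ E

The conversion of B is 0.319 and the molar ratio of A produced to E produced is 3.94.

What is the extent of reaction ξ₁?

ξ₁ = 113 mol/s

Conversion of B: B consumed = 0.319 × 534 = 170.3 mol/s = 1ξ₁ + 2ξ₂.
Selectivity: 1ξ₁ / (1ξ₂) = 3.94 → ξ₁ = 3.94 ξ₂.
Substitute: (1·3.94 + 2) ξ₂ = 170.3 → ξ₂ = 28.68 mol/s, ξ₁ = 113 mol/s.
Outlet amounts (n = n₀ + Σ ν·ξ):
  B: 534 − 1(113) − 2(28.68) = 363.7
  D: 676 − 3(113) − 3(28.68) = 251
  A: 0 + 1(113) = 113
  E: 0 + 1(28.68) = 28.68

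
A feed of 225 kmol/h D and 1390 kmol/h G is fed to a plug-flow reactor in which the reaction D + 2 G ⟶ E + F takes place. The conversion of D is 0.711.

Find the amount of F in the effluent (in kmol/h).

160 kmol/h

D reacted = 0.711 × 225 = 160 kmol/h; ν_D = −1, so ξ = 160/1 = 160 kmol/h.
Outlet amounts (n = n₀ + ν ξ):
  D: 225 − 1(160) = 65.03
  G: 1390 − 2(160) = 1070
  E: 0 + 1(160) = 160
  F: 0 + 1(160) = 160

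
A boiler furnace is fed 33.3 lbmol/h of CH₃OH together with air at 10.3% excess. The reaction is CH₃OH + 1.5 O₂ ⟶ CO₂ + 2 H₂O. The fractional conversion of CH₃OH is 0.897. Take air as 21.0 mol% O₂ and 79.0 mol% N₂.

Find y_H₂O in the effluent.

0.192

Stoichiometric O₂ = 1.5 × 33.3 = 49.95 lbmol/h; O₂ fed = 49.95 × 1.103 = 55.09 lbmol/h.
N₂ fed = 55.09 × 79/21 = 207.3 lbmol/h.
Fuel reacted = 0.897 × 33.3 → ξ = 29.87 lbmol/h.
Outlet (n = n₀ + ν ξ):
  CH₃OH: 33.3 − 1(29.87) = 3.43
  O₂: 55.09 − 1.5(29.87) = 10.29
  N₂: 207.3 (inert)
  CO₂: 0 + 1(29.87) = 29.87
  H₂O: 0 + 2(29.87) = 59.74
Total out = 310.6 lbmol/h; y_H₂O = 59.74 / 310.6 = 0.1923.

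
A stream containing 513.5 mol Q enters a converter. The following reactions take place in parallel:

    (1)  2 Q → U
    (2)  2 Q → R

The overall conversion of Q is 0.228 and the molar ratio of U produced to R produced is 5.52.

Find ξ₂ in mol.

ξ₂ = 8.98 mol

Conversion of Q: Q consumed = 0.228 × 513.5 = 117.1 mol = 2ξ₁ + 2ξ₂.
Selectivity: 1ξ₁ / (1ξ₂) = 5.52 → ξ₁ = 5.52 ξ₂.
Substitute: (2·5.52 + 2) ξ₂ = 117.1 → ξ₂ = 8.978 mol, ξ₁ = 49.56 mol.
Outlet amounts (n = n₀ + Σ ν·ξ):
  Q: 513.5 − 2(49.56) − 2(8.978) = 396.4
  U: 0 + 1(49.56) = 49.56
  R: 0 + 1(8.978) = 8.978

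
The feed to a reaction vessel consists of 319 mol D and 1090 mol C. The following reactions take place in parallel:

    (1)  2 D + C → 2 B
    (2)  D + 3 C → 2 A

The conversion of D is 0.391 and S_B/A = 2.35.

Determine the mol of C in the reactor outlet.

Conversion of D: D consumed = 0.391 × 319 = 124.7 mol = 2ξ₁ + 1ξ₂.
Selectivity: 2ξ₁ / (2ξ₂) = 2.35 → ξ₁ = 2.35 ξ₂.
Substitute: (2·2.35 + 1) ξ₂ = 124.7 → ξ₂ = 21.88 mol, ξ₁ = 51.42 mol.
Outlet amounts (n = n₀ + Σ ν·ξ):
  D: 319 − 2(51.42) − 1(21.88) = 194.3
  C: 1090 − 1(51.42) − 3(21.88) = 972.9
  B: 0 + 2(51.42) = 102.8
  A: 0 + 2(21.88) = 43.76

973 mol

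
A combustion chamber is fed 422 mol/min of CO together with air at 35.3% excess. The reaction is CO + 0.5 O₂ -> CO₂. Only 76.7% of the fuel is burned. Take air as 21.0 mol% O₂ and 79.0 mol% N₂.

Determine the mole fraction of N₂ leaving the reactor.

0.663

Stoichiometric O₂ = 0.5 × 422 = 211 mol/min; O₂ fed = 211 × 1.353 = 285.5 mol/min.
N₂ fed = 285.5 × 79/21 = 1074 mol/min.
Fuel reacted = 0.767 × 422 → ξ = 323.7 mol/min.
Outlet (n = n₀ + ν ξ):
  CO: 422 − 1(323.7) = 98.33
  O₂: 285.5 − 0.5(323.7) = 123.6
  N₂: 1074 (inert)
  CO₂: 0 + 1(323.7) = 323.7
Total out = 1620 mol/min; y_N₂ = 1074 / 1620 = 0.6631.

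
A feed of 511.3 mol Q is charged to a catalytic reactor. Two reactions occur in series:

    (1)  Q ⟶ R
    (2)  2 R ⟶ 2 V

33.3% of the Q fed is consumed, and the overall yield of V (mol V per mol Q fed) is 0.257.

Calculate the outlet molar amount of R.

Conversion of Q: Q consumed = 1ξ₁ = 0.333 × 511.3 → ξ₁ = 170.3 mol.
Yield of V: 2ξ₂ / 511.3 = 0.257 → ξ₂ = 65.7 mol.
Outlet amounts (n = n₀ + Σ ν·ξ):
  Q: 511.3 − 1(170.3) = 341
  R: 0 + 1(170.3) − 2(65.7) = 38.86
  V: 0 + 2(65.7) = 131.4

38.9 mol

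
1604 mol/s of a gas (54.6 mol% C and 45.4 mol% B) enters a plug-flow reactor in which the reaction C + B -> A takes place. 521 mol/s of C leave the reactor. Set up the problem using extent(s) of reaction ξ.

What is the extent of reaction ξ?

ξ = 355 mol/s

For C: n = n₀ − 1ξ → 521 = 875.8 − 1ξ, giving ξ = 354.8 mol/s.
Outlet amounts (n = n₀ + ν ξ):
  C: 875.8 − 1(354.8) = 521
  B: 728.2 − 1(354.8) = 373.4
  A: 0 + 1(354.8) = 354.8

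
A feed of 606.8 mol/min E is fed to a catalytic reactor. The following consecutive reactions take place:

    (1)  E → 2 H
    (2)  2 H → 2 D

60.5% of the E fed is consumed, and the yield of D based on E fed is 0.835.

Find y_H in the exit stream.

Conversion of E: E consumed = 1ξ₁ = 0.605 × 606.8 → ξ₁ = 367.1 mol/min.
Yield of D: 2ξ₂ / 606.8 = 0.835 → ξ₂ = 253.3 mol/min.
Outlet amounts (n = n₀ + Σ ν·ξ):
  E: 606.8 − 1(367.1) = 239.7
  H: 0 + 2(367.1) − 2(253.3) = 227.6
  D: 0 + 2(253.3) = 506.7
Total out = 973.9 mol/min; y_H = 227.6 / 973.9 = 0.2336.

0.234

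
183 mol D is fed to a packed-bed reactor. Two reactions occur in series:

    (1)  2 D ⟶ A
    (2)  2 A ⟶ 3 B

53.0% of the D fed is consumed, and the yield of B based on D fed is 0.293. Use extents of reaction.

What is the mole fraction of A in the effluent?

0.0837

Conversion of D: D consumed = 2ξ₁ = 0.53 × 183 → ξ₁ = 48.5 mol.
Yield of B: 3ξ₂ / 183 = 0.293 → ξ₂ = 17.87 mol.
Outlet amounts (n = n₀ + Σ ν·ξ):
  D: 183 − 2(48.5) = 86.01
  A: 0 + 1(48.5) − 2(17.87) = 12.75
  B: 0 + 3(17.87) = 53.62
Total out = 152.4 mol; y_A = 12.75 / 152.4 = 0.08367.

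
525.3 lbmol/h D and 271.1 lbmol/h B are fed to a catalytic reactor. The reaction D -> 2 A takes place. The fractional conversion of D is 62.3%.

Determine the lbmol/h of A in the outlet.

D reacted = 0.623 × 525.3 = 327.3 lbmol/h; ν_D = −1, so ξ = 327.3/1 = 327.3 lbmol/h.
Outlet amounts (n = n₀ + ν ξ):
  D: 525.3 − 1(327.3) = 198
  A: 0 + 2(327.3) = 654.5
  B: 271.1 (inert)

655 lbmol/h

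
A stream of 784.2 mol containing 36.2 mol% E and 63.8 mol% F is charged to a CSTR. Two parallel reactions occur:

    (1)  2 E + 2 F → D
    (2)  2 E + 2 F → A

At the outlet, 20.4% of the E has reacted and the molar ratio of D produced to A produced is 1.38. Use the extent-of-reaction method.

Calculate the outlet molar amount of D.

16.8 mol

Conversion of E: E consumed = 0.204 × 283.9 = 57.91 mol = 2ξ₁ + 2ξ₂.
Selectivity: 1ξ₁ / (1ξ₂) = 1.38 → ξ₁ = 1.38 ξ₂.
Substitute: (2·1.38 + 2) ξ₂ = 57.91 → ξ₂ = 12.17 mol, ξ₁ = 16.79 mol.
Outlet amounts (n = n₀ + Σ ν·ξ):
  E: 283.9 − 2(16.79) − 2(12.17) = 226
  F: 500.3 − 2(16.79) − 2(12.17) = 442.4
  D: 0 + 1(16.79) = 16.79
  A: 0 + 1(12.17) = 12.17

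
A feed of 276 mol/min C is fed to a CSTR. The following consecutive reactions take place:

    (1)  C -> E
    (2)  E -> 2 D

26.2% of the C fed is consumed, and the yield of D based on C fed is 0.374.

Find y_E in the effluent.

Conversion of C: C consumed = 1ξ₁ = 0.262 × 276 → ξ₁ = 72.31 mol/min.
Yield of D: 2ξ₂ / 276 = 0.374 → ξ₂ = 51.61 mol/min.
Outlet amounts (n = n₀ + Σ ν·ξ):
  C: 276 − 1(72.31) = 203.7
  E: 0 + 1(72.31) − 1(51.61) = 20.7
  D: 0 + 2(51.61) = 103.2
Total out = 327.6 mol/min; y_E = 20.7 / 327.6 = 0.06318.

0.0632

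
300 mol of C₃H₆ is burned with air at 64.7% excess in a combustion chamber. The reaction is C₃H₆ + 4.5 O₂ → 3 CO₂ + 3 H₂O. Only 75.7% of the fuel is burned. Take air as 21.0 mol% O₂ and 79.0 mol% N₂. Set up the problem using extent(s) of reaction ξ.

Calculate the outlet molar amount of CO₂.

Stoichiometric O₂ = 4.5 × 300 = 1350 mol; O₂ fed = 1350 × 1.647 = 2223 mol.
N₂ fed = 2223 × 79/21 = 8364 mol.
Fuel reacted = 0.757 × 300 → ξ = 227.1 mol.
Outlet (n = n₀ + ν ξ):
  C₃H₆: 300 − 1(227.1) = 72.9
  O₂: 2223 − 4.5(227.1) = 1202
  N₂: 8364 (inert)
  CO₂: 0 + 3(227.1) = 681.3
  H₂O: 0 + 3(227.1) = 681.3

681 mol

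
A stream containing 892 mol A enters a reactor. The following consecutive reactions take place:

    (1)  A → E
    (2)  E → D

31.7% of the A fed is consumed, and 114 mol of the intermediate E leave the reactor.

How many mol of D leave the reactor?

Conversion of A: A consumed = 1ξ₁ = 0.317 × 892 → ξ₁ = 282.8 mol.
E balance: n_E = 0 + 1ξ₁ − 1ξ₂ = 114 → ξ₂ = (1·282.8 − 114)/1 = 168.8 mol.
Outlet amounts (n = n₀ + Σ ν·ξ):
  A: 892 − 1(282.8) = 609.2
  E: 0 + 1(282.8) − 1(168.8) = 114
  D: 0 + 1(168.8) = 168.8

169 mol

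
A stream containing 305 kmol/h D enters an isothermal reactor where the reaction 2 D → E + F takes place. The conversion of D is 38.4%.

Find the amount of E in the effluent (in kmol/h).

D reacted = 0.384 × 305 = 117.1 kmol/h; ν_D = −2, so ξ = 117.1/2 = 58.56 kmol/h.
Outlet amounts (n = n₀ + ν ξ):
  D: 305 − 2(58.56) = 187.9
  E: 0 + 1(58.56) = 58.56
  F: 0 + 1(58.56) = 58.56

58.6 kmol/h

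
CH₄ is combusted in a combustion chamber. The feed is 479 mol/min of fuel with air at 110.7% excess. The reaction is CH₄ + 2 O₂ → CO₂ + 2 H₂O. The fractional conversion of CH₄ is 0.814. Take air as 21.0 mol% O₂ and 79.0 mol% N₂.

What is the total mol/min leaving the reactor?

Stoichiometric O₂ = 2 × 479 = 958 mol/min; O₂ fed = 958 × 2.107 = 2019 mol/min.
N₂ fed = 2019 × 79/21 = 7593 mol/min.
Fuel reacted = 0.814 × 479 → ξ = 389.9 mol/min.
Outlet (n = n₀ + ν ξ):
  CH₄: 479 − 1(389.9) = 89.09
  O₂: 2019 − 2(389.9) = 1239
  N₂: 7593 (inert)
  CO₂: 0 + 1(389.9) = 389.9
  H₂O: 0 + 2(389.9) = 779.8
Total out = 89.09 + 1239 + 7593 + 389.9 + 779.8 = 10090 mol/min.

10100 mol/min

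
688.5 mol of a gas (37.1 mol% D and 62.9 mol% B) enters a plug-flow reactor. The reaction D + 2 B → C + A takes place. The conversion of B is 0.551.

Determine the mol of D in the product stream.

B reacted = 0.551 × 433.1 = 238.6 mol; ν_B = −2, so ξ = 238.6/2 = 119.3 mol.
Outlet amounts (n = n₀ + ν ξ):
  D: 255.4 − 1(119.3) = 136.1
  B: 433.1 − 2(119.3) = 194.4
  C: 0 + 1(119.3) = 119.3
  A: 0 + 1(119.3) = 119.3

136 mol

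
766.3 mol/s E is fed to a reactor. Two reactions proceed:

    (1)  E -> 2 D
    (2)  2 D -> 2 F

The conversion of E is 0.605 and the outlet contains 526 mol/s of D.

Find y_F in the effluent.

Conversion of E: E consumed = 1ξ₁ = 0.605 × 766.3 → ξ₁ = 463.6 mol/s.
D balance: n_D = 0 + 2ξ₁ − 2ξ₂ = 526 → ξ₂ = (2·463.6 − 526)/2 = 200.6 mol/s.
Outlet amounts (n = n₀ + Σ ν·ξ):
  E: 766.3 − 1(463.6) = 302.7
  D: 0 + 2(463.6) − 2(200.6) = 526
  F: 0 + 2(200.6) = 401.2
Total out = 1230 mol/s; y_F = 401.2 / 1230 = 0.3262.

0.326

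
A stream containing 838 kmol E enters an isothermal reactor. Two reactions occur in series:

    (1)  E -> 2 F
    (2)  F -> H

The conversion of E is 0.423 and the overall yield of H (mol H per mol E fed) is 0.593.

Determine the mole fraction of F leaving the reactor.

Conversion of E: E consumed = 1ξ₁ = 0.423 × 838 → ξ₁ = 354.5 kmol.
Yield of H: 1ξ₂ / 838 = 0.593 → ξ₂ = 496.9 kmol.
Outlet amounts (n = n₀ + Σ ν·ξ):
  E: 838 − 1(354.5) = 483.5
  F: 0 + 2(354.5) − 1(496.9) = 212
  H: 0 + 1(496.9) = 496.9
Total out = 1192 kmol; y_F = 212 / 1192 = 0.1778.

0.178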